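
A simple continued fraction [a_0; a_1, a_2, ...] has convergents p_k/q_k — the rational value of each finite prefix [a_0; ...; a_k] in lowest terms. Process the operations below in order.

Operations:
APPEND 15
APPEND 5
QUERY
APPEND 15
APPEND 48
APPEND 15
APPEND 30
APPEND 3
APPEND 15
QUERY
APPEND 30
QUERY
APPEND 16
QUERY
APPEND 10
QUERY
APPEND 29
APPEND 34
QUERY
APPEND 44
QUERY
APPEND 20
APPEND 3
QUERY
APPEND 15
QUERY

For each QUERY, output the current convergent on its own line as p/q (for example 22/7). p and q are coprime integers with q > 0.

76/5
1165837261/76713083
35051168823/2306396710
561984538429/36979060443
5654896553113/372097001140
5600490372229117/368517028180242
246586130362659854/16225577032024151
15058555423238938445/990865750038013937
230815654446209502872/15187866308238872317

APPEND 15: p_0 = 15·1 + 0 = 15, q_0 = 15·0 + 1 = 1 → 15/1
APPEND 5: p_1 = 5·15 + 1 = 76, q_1 = 5·1 + 0 = 5 → 76/5
APPEND 15: p_2 = 15·76 + 15 = 1155, q_2 = 15·5 + 1 = 76 → 1155/76
APPEND 48: p_3 = 48·1155 + 76 = 55516, q_3 = 48·76 + 5 = 3653 → 55516/3653
APPEND 15: p_4 = 15·55516 + 1155 = 833895, q_4 = 15·3653 + 76 = 54871 → 833895/54871
APPEND 30: p_5 = 30·833895 + 55516 = 25072366, q_5 = 30·54871 + 3653 = 1649783 → 25072366/1649783
APPEND 3: p_6 = 3·25072366 + 833895 = 76050993, q_6 = 3·1649783 + 54871 = 5004220 → 76050993/5004220
APPEND 15: p_7 = 15·76050993 + 25072366 = 1165837261, q_7 = 15·5004220 + 1649783 = 76713083 → 1165837261/76713083
APPEND 30: p_8 = 30·1165837261 + 76050993 = 35051168823, q_8 = 30·76713083 + 5004220 = 2306396710 → 35051168823/2306396710
APPEND 16: p_9 = 16·35051168823 + 1165837261 = 561984538429, q_9 = 16·2306396710 + 76713083 = 36979060443 → 561984538429/36979060443
APPEND 10: p_10 = 10·561984538429 + 35051168823 = 5654896553113, q_10 = 10·36979060443 + 2306396710 = 372097001140 → 5654896553113/372097001140
APPEND 29: p_11 = 29·5654896553113 + 561984538429 = 164553984578706, q_11 = 29·372097001140 + 36979060443 = 10827792093503 → 164553984578706/10827792093503
APPEND 34: p_12 = 34·164553984578706 + 5654896553113 = 5600490372229117, q_12 = 34·10827792093503 + 372097001140 = 368517028180242 → 5600490372229117/368517028180242
APPEND 44: p_13 = 44·5600490372229117 + 164553984578706 = 246586130362659854, q_13 = 44·368517028180242 + 10827792093503 = 16225577032024151 → 246586130362659854/16225577032024151
APPEND 20: p_14 = 20·246586130362659854 + 5600490372229117 = 4937323097625426197, q_14 = 20·16225577032024151 + 368517028180242 = 324880057668663262 → 4937323097625426197/324880057668663262
APPEND 3: p_15 = 3·4937323097625426197 + 246586130362659854 = 15058555423238938445, q_15 = 3·324880057668663262 + 16225577032024151 = 990865750038013937 → 15058555423238938445/990865750038013937
APPEND 15: p_16 = 15·15058555423238938445 + 4937323097625426197 = 230815654446209502872, q_16 = 15·990865750038013937 + 324880057668663262 = 15187866308238872317 → 230815654446209502872/15187866308238872317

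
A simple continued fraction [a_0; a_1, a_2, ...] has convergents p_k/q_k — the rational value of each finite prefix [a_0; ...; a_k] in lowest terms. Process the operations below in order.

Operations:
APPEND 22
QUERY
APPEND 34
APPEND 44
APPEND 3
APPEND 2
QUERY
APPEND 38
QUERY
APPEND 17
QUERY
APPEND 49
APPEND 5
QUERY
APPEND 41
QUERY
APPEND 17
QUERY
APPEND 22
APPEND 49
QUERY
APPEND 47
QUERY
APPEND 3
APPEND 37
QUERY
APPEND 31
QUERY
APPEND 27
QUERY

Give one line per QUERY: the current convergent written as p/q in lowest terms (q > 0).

APPEND 22: p_0 = 22·1 + 0 = 22, q_0 = 22·0 + 1 = 1 → 22/1
APPEND 34: p_1 = 34·22 + 1 = 749, q_1 = 34·1 + 0 = 34 → 749/34
APPEND 44: p_2 = 44·749 + 22 = 32978, q_2 = 44·34 + 1 = 1497 → 32978/1497
APPEND 3: p_3 = 3·32978 + 749 = 99683, q_3 = 3·1497 + 34 = 4525 → 99683/4525
APPEND 2: p_4 = 2·99683 + 32978 = 232344, q_4 = 2·4525 + 1497 = 10547 → 232344/10547
APPEND 38: p_5 = 38·232344 + 99683 = 8928755, q_5 = 38·10547 + 4525 = 405311 → 8928755/405311
APPEND 17: p_6 = 17·8928755 + 232344 = 152021179, q_6 = 17·405311 + 10547 = 6900834 → 152021179/6900834
APPEND 49: p_7 = 49·152021179 + 8928755 = 7457966526, q_7 = 49·6900834 + 405311 = 338546177 → 7457966526/338546177
APPEND 5: p_8 = 5·7457966526 + 152021179 = 37441853809, q_8 = 5·338546177 + 6900834 = 1699631719 → 37441853809/1699631719
APPEND 41: p_9 = 41·37441853809 + 7457966526 = 1542573972695, q_9 = 41·1699631719 + 338546177 = 70023446656 → 1542573972695/70023446656
APPEND 17: p_10 = 17·1542573972695 + 37441853809 = 26261199389624, q_10 = 17·70023446656 + 1699631719 = 1192098224871 → 26261199389624/1192098224871
APPEND 22: p_11 = 22·26261199389624 + 1542573972695 = 579288960544423, q_11 = 22·1192098224871 + 70023446656 = 26296184393818 → 579288960544423/26296184393818
APPEND 49: p_12 = 49·579288960544423 + 26261199389624 = 28411420266066351, q_12 = 49·26296184393818 + 1192098224871 = 1289705133521953 → 28411420266066351/1289705133521953
APPEND 47: p_13 = 47·28411420266066351 + 579288960544423 = 1335916041465662920, q_13 = 47·1289705133521953 + 26296184393818 = 60642437459925609 → 1335916041465662920/60642437459925609
APPEND 3: p_14 = 3·1335916041465662920 + 28411420266066351 = 4036159544663055111, q_14 = 3·60642437459925609 + 1289705133521953 = 183217017513298780 → 4036159544663055111/183217017513298780
APPEND 37: p_15 = 37·4036159544663055111 + 1335916041465662920 = 150673819193998702027, q_15 = 37·183217017513298780 + 60642437459925609 = 6839672085451980469 → 150673819193998702027/6839672085451980469
APPEND 31: p_16 = 31·150673819193998702027 + 4036159544663055111 = 4674924554558622817948, q_16 = 31·6839672085451980469 + 183217017513298780 = 212213051666524693319 → 4674924554558622817948/212213051666524693319
APPEND 27: p_17 = 27·4674924554558622817948 + 150673819193998702027 = 126373636792276814786623, q_17 = 27·212213051666524693319 + 6839672085451980469 = 5736592067081618700082 → 126373636792276814786623/5736592067081618700082

22/1
232344/10547
8928755/405311
152021179/6900834
37441853809/1699631719
1542573972695/70023446656
26261199389624/1192098224871
28411420266066351/1289705133521953
1335916041465662920/60642437459925609
150673819193998702027/6839672085451980469
4674924554558622817948/212213051666524693319
126373636792276814786623/5736592067081618700082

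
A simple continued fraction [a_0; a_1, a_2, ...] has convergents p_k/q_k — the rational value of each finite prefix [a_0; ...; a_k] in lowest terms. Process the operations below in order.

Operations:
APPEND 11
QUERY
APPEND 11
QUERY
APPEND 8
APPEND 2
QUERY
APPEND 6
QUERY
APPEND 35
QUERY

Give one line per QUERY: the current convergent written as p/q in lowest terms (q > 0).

11/1
122/11
2096/189
13563/1223
476801/42994

APPEND 11: p_0 = 11·1 + 0 = 11, q_0 = 11·0 + 1 = 1 → 11/1
APPEND 11: p_1 = 11·11 + 1 = 122, q_1 = 11·1 + 0 = 11 → 122/11
APPEND 8: p_2 = 8·122 + 11 = 987, q_2 = 8·11 + 1 = 89 → 987/89
APPEND 2: p_3 = 2·987 + 122 = 2096, q_3 = 2·89 + 11 = 189 → 2096/189
APPEND 6: p_4 = 6·2096 + 987 = 13563, q_4 = 6·189 + 89 = 1223 → 13563/1223
APPEND 35: p_5 = 35·13563 + 2096 = 476801, q_5 = 35·1223 + 189 = 42994 → 476801/42994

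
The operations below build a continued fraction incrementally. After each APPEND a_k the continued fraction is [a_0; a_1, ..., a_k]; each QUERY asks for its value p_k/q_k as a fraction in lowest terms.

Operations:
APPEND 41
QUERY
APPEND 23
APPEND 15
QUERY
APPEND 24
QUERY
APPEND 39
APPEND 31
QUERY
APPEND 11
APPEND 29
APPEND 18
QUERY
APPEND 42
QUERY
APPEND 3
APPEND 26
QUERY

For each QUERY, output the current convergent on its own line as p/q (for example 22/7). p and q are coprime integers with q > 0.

APPEND 41: p_0 = 41·1 + 0 = 41, q_0 = 41·0 + 1 = 1 → 41/1
APPEND 23: p_1 = 23·41 + 1 = 944, q_1 = 23·1 + 0 = 23 → 944/23
APPEND 15: p_2 = 15·944 + 41 = 14201, q_2 = 15·23 + 1 = 346 → 14201/346
APPEND 24: p_3 = 24·14201 + 944 = 341768, q_3 = 24·346 + 23 = 8327 → 341768/8327
APPEND 39: p_4 = 39·341768 + 14201 = 13343153, q_4 = 39·8327 + 346 = 325099 → 13343153/325099
APPEND 31: p_5 = 31·13343153 + 341768 = 413979511, q_5 = 31·325099 + 8327 = 10086396 → 413979511/10086396
APPEND 11: p_6 = 11·413979511 + 13343153 = 4567117774, q_6 = 11·10086396 + 325099 = 111275455 → 4567117774/111275455
APPEND 29: p_7 = 29·4567117774 + 413979511 = 132860394957, q_7 = 29·111275455 + 10086396 = 3237074591 → 132860394957/3237074591
APPEND 18: p_8 = 18·132860394957 + 4567117774 = 2396054227000, q_8 = 18·3237074591 + 111275455 = 58378618093 → 2396054227000/58378618093
APPEND 42: p_9 = 42·2396054227000 + 132860394957 = 100767137928957, q_9 = 42·58378618093 + 3237074591 = 2455139034497 → 100767137928957/2455139034497
APPEND 3: p_10 = 3·100767137928957 + 2396054227000 = 304697468013871, q_10 = 3·2455139034497 + 58378618093 = 7423795721584 → 304697468013871/7423795721584
APPEND 26: p_11 = 26·304697468013871 + 100767137928957 = 8022901306289603, q_11 = 26·7423795721584 + 2455139034497 = 195473827795681 → 8022901306289603/195473827795681

41/1
14201/346
341768/8327
413979511/10086396
2396054227000/58378618093
100767137928957/2455139034497
8022901306289603/195473827795681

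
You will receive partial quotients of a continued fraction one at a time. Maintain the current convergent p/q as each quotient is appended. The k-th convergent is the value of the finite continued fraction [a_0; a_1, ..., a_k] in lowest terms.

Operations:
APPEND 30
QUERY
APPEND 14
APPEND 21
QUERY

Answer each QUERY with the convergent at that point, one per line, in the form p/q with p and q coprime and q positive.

APPEND 30: p_0 = 30·1 + 0 = 30, q_0 = 30·0 + 1 = 1 → 30/1
APPEND 14: p_1 = 14·30 + 1 = 421, q_1 = 14·1 + 0 = 14 → 421/14
APPEND 21: p_2 = 21·421 + 30 = 8871, q_2 = 21·14 + 1 = 295 → 8871/295

30/1
8871/295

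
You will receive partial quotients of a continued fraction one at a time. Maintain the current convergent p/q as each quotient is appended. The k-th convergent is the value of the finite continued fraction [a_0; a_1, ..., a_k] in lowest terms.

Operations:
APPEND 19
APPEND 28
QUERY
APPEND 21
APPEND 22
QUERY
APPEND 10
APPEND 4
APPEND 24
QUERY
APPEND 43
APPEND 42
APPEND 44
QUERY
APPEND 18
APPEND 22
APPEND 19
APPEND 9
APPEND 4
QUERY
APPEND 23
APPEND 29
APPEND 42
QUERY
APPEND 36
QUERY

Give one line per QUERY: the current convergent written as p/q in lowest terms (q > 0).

533/28
247197/12986
246801382/12965217
19652119420807/1032384789485
5535985324272392699/290821917026408458
157086683743750286816847/8252234756724720640393
5658857710234037464528790/297276772077829839629193

APPEND 19: p_0 = 19·1 + 0 = 19, q_0 = 19·0 + 1 = 1 → 19/1
APPEND 28: p_1 = 28·19 + 1 = 533, q_1 = 28·1 + 0 = 28 → 533/28
APPEND 21: p_2 = 21·533 + 19 = 11212, q_2 = 21·28 + 1 = 589 → 11212/589
APPEND 22: p_3 = 22·11212 + 533 = 247197, q_3 = 22·589 + 28 = 12986 → 247197/12986
APPEND 10: p_4 = 10·247197 + 11212 = 2483182, q_4 = 10·12986 + 589 = 130449 → 2483182/130449
APPEND 4: p_5 = 4·2483182 + 247197 = 10179925, q_5 = 4·130449 + 12986 = 534782 → 10179925/534782
APPEND 24: p_6 = 24·10179925 + 2483182 = 246801382, q_6 = 24·534782 + 130449 = 12965217 → 246801382/12965217
APPEND 43: p_7 = 43·246801382 + 10179925 = 10622639351, q_7 = 43·12965217 + 534782 = 558039113 → 10622639351/558039113
APPEND 42: p_8 = 42·10622639351 + 246801382 = 446397654124, q_8 = 42·558039113 + 12965217 = 23450607963 → 446397654124/23450607963
APPEND 44: p_9 = 44·446397654124 + 10622639351 = 19652119420807, q_9 = 44·23450607963 + 558039113 = 1032384789485 → 19652119420807/1032384789485
APPEND 18: p_10 = 18·19652119420807 + 446397654124 = 354184547228650, q_10 = 18·1032384789485 + 23450607963 = 18606376818693 → 354184547228650/18606376818693
APPEND 22: p_11 = 22·354184547228650 + 19652119420807 = 7811712158451107, q_11 = 22·18606376818693 + 1032384789485 = 410372674800731 → 7811712158451107/410372674800731
APPEND 19: p_12 = 19·7811712158451107 + 354184547228650 = 148776715557799683, q_12 = 19·410372674800731 + 18606376818693 = 7815687198032582 → 148776715557799683/7815687198032582
APPEND 9: p_13 = 9·148776715557799683 + 7811712158451107 = 1346802152178648254, q_13 = 9·7815687198032582 + 410372674800731 = 70751557457093969 → 1346802152178648254/70751557457093969
APPEND 4: p_14 = 4·1346802152178648254 + 148776715557799683 = 5535985324272392699, q_14 = 4·70751557457093969 + 7815687198032582 = 290821917026408458 → 5535985324272392699/290821917026408458
APPEND 23: p_15 = 23·5535985324272392699 + 1346802152178648254 = 128674464610443680331, q_15 = 23·290821917026408458 + 70751557457093969 = 6759655649064488503 → 128674464610443680331/6759655649064488503
APPEND 29: p_16 = 29·128674464610443680331 + 5535985324272392699 = 3737095459027139122298, q_16 = 29·6759655649064488503 + 290821917026408458 = 196320835739896575045 → 3737095459027139122298/196320835739896575045
APPEND 42: p_17 = 42·3737095459027139122298 + 128674464610443680331 = 157086683743750286816847, q_17 = 42·196320835739896575045 + 6759655649064488503 = 8252234756724720640393 → 157086683743750286816847/8252234756724720640393
APPEND 36: p_18 = 36·157086683743750286816847 + 3737095459027139122298 = 5658857710234037464528790, q_18 = 36·8252234756724720640393 + 196320835739896575045 = 297276772077829839629193 → 5658857710234037464528790/297276772077829839629193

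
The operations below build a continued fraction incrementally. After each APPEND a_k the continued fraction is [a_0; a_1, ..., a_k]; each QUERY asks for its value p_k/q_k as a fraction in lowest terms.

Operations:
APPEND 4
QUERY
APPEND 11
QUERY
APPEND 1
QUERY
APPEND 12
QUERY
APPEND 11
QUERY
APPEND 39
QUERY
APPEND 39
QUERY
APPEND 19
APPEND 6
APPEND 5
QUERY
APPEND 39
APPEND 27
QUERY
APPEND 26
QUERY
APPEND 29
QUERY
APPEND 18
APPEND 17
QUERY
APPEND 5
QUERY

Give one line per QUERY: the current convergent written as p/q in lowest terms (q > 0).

APPEND 4: p_0 = 4·1 + 0 = 4, q_0 = 4·0 + 1 = 1 → 4/1
APPEND 11: p_1 = 11·4 + 1 = 45, q_1 = 11·1 + 0 = 11 → 45/11
APPEND 1: p_2 = 1·45 + 4 = 49, q_2 = 1·11 + 1 = 12 → 49/12
APPEND 12: p_3 = 12·49 + 45 = 633, q_3 = 12·12 + 11 = 155 → 633/155
APPEND 11: p_4 = 11·633 + 49 = 7012, q_4 = 11·155 + 12 = 1717 → 7012/1717
APPEND 39: p_5 = 39·7012 + 633 = 274101, q_5 = 39·1717 + 155 = 67118 → 274101/67118
APPEND 39: p_6 = 39·274101 + 7012 = 10696951, q_6 = 39·67118 + 1717 = 2619319 → 10696951/2619319
APPEND 19: p_7 = 19·10696951 + 274101 = 203516170, q_7 = 19·2619319 + 67118 = 49834179 → 203516170/49834179
APPEND 6: p_8 = 6·203516170 + 10696951 = 1231793971, q_8 = 6·49834179 + 2619319 = 301624393 → 1231793971/301624393
APPEND 5: p_9 = 5·1231793971 + 203516170 = 6362486025, q_9 = 5·301624393 + 49834179 = 1557956144 → 6362486025/1557956144
APPEND 39: p_10 = 39·6362486025 + 1231793971 = 249368748946, q_10 = 39·1557956144 + 301624393 = 61061914009 → 249368748946/61061914009
APPEND 27: p_11 = 27·249368748946 + 6362486025 = 6739318707567, q_11 = 27·61061914009 + 1557956144 = 1650229634387 → 6739318707567/1650229634387
APPEND 26: p_12 = 26·6739318707567 + 249368748946 = 175471655145688, q_12 = 26·1650229634387 + 61061914009 = 42967032408071 → 175471655145688/42967032408071
APPEND 29: p_13 = 29·175471655145688 + 6739318707567 = 5095417317932519, q_13 = 29·42967032408071 + 1650229634387 = 1247694169468446 → 5095417317932519/1247694169468446
APPEND 18: p_14 = 18·5095417317932519 + 175471655145688 = 91892983377931030, q_14 = 18·1247694169468446 + 42967032408071 = 22501462082840099 → 91892983377931030/22501462082840099
APPEND 17: p_15 = 17·91892983377931030 + 5095417317932519 = 1567276134742760029, q_15 = 17·22501462082840099 + 1247694169468446 = 383772549577750129 → 1567276134742760029/383772549577750129
APPEND 5: p_16 = 5·1567276134742760029 + 91892983377931030 = 7928273657091731175, q_16 = 5·383772549577750129 + 22501462082840099 = 1941364209971590744 → 7928273657091731175/1941364209971590744

4/1
45/11
49/12
633/155
7012/1717
274101/67118
10696951/2619319
6362486025/1557956144
6739318707567/1650229634387
175471655145688/42967032408071
5095417317932519/1247694169468446
1567276134742760029/383772549577750129
7928273657091731175/1941364209971590744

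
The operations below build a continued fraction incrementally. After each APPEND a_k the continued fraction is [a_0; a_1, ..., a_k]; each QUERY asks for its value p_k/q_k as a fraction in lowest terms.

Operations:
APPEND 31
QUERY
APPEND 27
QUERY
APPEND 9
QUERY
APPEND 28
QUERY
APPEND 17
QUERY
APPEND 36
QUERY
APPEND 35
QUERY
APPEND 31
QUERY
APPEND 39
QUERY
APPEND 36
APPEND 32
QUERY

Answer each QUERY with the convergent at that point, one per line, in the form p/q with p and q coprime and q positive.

31/1
838/27
7573/244
212882/6859
3626567/116847
130769294/4213351
4580551857/147584132
142127876861/4579321443
5547567749436/178741120409
6400893707159260/206235050117753

APPEND 31: p_0 = 31·1 + 0 = 31, q_0 = 31·0 + 1 = 1 → 31/1
APPEND 27: p_1 = 27·31 + 1 = 838, q_1 = 27·1 + 0 = 27 → 838/27
APPEND 9: p_2 = 9·838 + 31 = 7573, q_2 = 9·27 + 1 = 244 → 7573/244
APPEND 28: p_3 = 28·7573 + 838 = 212882, q_3 = 28·244 + 27 = 6859 → 212882/6859
APPEND 17: p_4 = 17·212882 + 7573 = 3626567, q_4 = 17·6859 + 244 = 116847 → 3626567/116847
APPEND 36: p_5 = 36·3626567 + 212882 = 130769294, q_5 = 36·116847 + 6859 = 4213351 → 130769294/4213351
APPEND 35: p_6 = 35·130769294 + 3626567 = 4580551857, q_6 = 35·4213351 + 116847 = 147584132 → 4580551857/147584132
APPEND 31: p_7 = 31·4580551857 + 130769294 = 142127876861, q_7 = 31·147584132 + 4213351 = 4579321443 → 142127876861/4579321443
APPEND 39: p_8 = 39·142127876861 + 4580551857 = 5547567749436, q_8 = 39·4579321443 + 147584132 = 178741120409 → 5547567749436/178741120409
APPEND 36: p_9 = 36·5547567749436 + 142127876861 = 199854566856557, q_9 = 36·178741120409 + 4579321443 = 6439259656167 → 199854566856557/6439259656167
APPEND 32: p_10 = 32·199854566856557 + 5547567749436 = 6400893707159260, q_10 = 32·6439259656167 + 178741120409 = 206235050117753 → 6400893707159260/206235050117753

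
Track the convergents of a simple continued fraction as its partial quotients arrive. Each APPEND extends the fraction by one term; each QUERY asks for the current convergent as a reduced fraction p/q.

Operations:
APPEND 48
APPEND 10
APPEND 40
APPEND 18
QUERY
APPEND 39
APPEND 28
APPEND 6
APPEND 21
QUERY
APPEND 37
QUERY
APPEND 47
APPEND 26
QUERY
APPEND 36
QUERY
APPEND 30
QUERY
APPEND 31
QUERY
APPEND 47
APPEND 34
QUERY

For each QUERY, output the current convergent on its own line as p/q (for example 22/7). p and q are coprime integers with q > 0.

APPEND 48: p_0 = 48·1 + 0 = 48, q_0 = 48·0 + 1 = 1 → 48/1
APPEND 10: p_1 = 10·48 + 1 = 481, q_1 = 10·1 + 0 = 10 → 481/10
APPEND 40: p_2 = 40·481 + 48 = 19288, q_2 = 40·10 + 1 = 401 → 19288/401
APPEND 18: p_3 = 18·19288 + 481 = 347665, q_3 = 18·401 + 10 = 7228 → 347665/7228
APPEND 39: p_4 = 39·347665 + 19288 = 13578223, q_4 = 39·7228 + 401 = 282293 → 13578223/282293
APPEND 28: p_5 = 28·13578223 + 347665 = 380537909, q_5 = 28·282293 + 7228 = 7911432 → 380537909/7911432
APPEND 6: p_6 = 6·380537909 + 13578223 = 2296805677, q_6 = 6·7911432 + 282293 = 47750885 → 2296805677/47750885
APPEND 21: p_7 = 21·2296805677 + 380537909 = 48613457126, q_7 = 21·47750885 + 7911432 = 1010680017 → 48613457126/1010680017
APPEND 37: p_8 = 37·48613457126 + 2296805677 = 1800994719339, q_8 = 37·1010680017 + 47750885 = 37442911514 → 1800994719339/37442911514
APPEND 47: p_9 = 47·1800994719339 + 48613457126 = 84695365266059, q_9 = 47·37442911514 + 1010680017 = 1760827521175 → 84695365266059/1760827521175
APPEND 26: p_10 = 26·84695365266059 + 1800994719339 = 2203880491636873, q_10 = 26·1760827521175 + 37442911514 = 45818958462064 → 2203880491636873/45818958462064
APPEND 36: p_11 = 36·2203880491636873 + 84695365266059 = 79424393064193487, q_11 = 36·45818958462064 + 1760827521175 = 1651243332155479 → 79424393064193487/1651243332155479
APPEND 30: p_12 = 30·79424393064193487 + 2203880491636873 = 2384935672417441483, q_12 = 30·1651243332155479 + 45818958462064 = 49583118923126434 → 2384935672417441483/49583118923126434
APPEND 31: p_13 = 31·2384935672417441483 + 79424393064193487 = 74012430238004879460, q_13 = 31·49583118923126434 + 1651243332155479 = 1538727929949074933 → 74012430238004879460/1538727929949074933
APPEND 47: p_14 = 47·74012430238004879460 + 2384935672417441483 = 3480969156858646776103, q_14 = 47·1538727929949074933 + 49583118923126434 = 72369795826529648285 → 3480969156858646776103/72369795826529648285
APPEND 34: p_15 = 34·3480969156858646776103 + 74012430238004879460 = 118426963763431995266962, q_15 = 34·72369795826529648285 + 1538727929949074933 = 2462111786031957116623 → 118426963763431995266962/2462111786031957116623

347665/7228
48613457126/1010680017
1800994719339/37442911514
2203880491636873/45818958462064
79424393064193487/1651243332155479
2384935672417441483/49583118923126434
74012430238004879460/1538727929949074933
118426963763431995266962/2462111786031957116623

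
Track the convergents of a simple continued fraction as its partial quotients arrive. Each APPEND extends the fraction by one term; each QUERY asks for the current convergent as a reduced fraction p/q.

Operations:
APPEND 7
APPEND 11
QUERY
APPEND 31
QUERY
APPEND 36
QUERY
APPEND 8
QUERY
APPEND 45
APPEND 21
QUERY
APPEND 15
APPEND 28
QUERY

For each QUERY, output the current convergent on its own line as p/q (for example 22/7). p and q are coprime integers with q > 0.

78/11
2425/342
87378/12323
701449/98926
665405692/93842779
281022068656/39632801763

APPEND 7: p_0 = 7·1 + 0 = 7, q_0 = 7·0 + 1 = 1 → 7/1
APPEND 11: p_1 = 11·7 + 1 = 78, q_1 = 11·1 + 0 = 11 → 78/11
APPEND 31: p_2 = 31·78 + 7 = 2425, q_2 = 31·11 + 1 = 342 → 2425/342
APPEND 36: p_3 = 36·2425 + 78 = 87378, q_3 = 36·342 + 11 = 12323 → 87378/12323
APPEND 8: p_4 = 8·87378 + 2425 = 701449, q_4 = 8·12323 + 342 = 98926 → 701449/98926
APPEND 45: p_5 = 45·701449 + 87378 = 31652583, q_5 = 45·98926 + 12323 = 4463993 → 31652583/4463993
APPEND 21: p_6 = 21·31652583 + 701449 = 665405692, q_6 = 21·4463993 + 98926 = 93842779 → 665405692/93842779
APPEND 15: p_7 = 15·665405692 + 31652583 = 10012737963, q_7 = 15·93842779 + 4463993 = 1412105678 → 10012737963/1412105678
APPEND 28: p_8 = 28·10012737963 + 665405692 = 281022068656, q_8 = 28·1412105678 + 93842779 = 39632801763 → 281022068656/39632801763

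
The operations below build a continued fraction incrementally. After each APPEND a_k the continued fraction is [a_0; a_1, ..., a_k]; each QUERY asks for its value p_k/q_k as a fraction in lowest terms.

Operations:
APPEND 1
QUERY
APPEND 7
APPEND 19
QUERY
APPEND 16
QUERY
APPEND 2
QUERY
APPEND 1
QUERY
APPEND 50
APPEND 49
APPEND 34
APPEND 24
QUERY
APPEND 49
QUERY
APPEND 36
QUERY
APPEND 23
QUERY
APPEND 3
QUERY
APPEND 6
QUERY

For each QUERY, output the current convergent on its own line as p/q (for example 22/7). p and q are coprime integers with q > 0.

1/1
153/134
2456/2151
5065/4436
7521/6587
15272468212/13375847381
748986516807/655973166889
26978787073264/23628409855385
621261089201879/544109399840744
1890762054678901/1655956609377617
11965833417275285/10479849056106446

APPEND 1: p_0 = 1·1 + 0 = 1, q_0 = 1·0 + 1 = 1 → 1/1
APPEND 7: p_1 = 7·1 + 1 = 8, q_1 = 7·1 + 0 = 7 → 8/7
APPEND 19: p_2 = 19·8 + 1 = 153, q_2 = 19·7 + 1 = 134 → 153/134
APPEND 16: p_3 = 16·153 + 8 = 2456, q_3 = 16·134 + 7 = 2151 → 2456/2151
APPEND 2: p_4 = 2·2456 + 153 = 5065, q_4 = 2·2151 + 134 = 4436 → 5065/4436
APPEND 1: p_5 = 1·5065 + 2456 = 7521, q_5 = 1·4436 + 2151 = 6587 → 7521/6587
APPEND 50: p_6 = 50·7521 + 5065 = 381115, q_6 = 50·6587 + 4436 = 333786 → 381115/333786
APPEND 49: p_7 = 49·381115 + 7521 = 18682156, q_7 = 49·333786 + 6587 = 16362101 → 18682156/16362101
APPEND 34: p_8 = 34·18682156 + 381115 = 635574419, q_8 = 34·16362101 + 333786 = 556645220 → 635574419/556645220
APPEND 24: p_9 = 24·635574419 + 18682156 = 15272468212, q_9 = 24·556645220 + 16362101 = 13375847381 → 15272468212/13375847381
APPEND 49: p_10 = 49·15272468212 + 635574419 = 748986516807, q_10 = 49·13375847381 + 556645220 = 655973166889 → 748986516807/655973166889
APPEND 36: p_11 = 36·748986516807 + 15272468212 = 26978787073264, q_11 = 36·655973166889 + 13375847381 = 23628409855385 → 26978787073264/23628409855385
APPEND 23: p_12 = 23·26978787073264 + 748986516807 = 621261089201879, q_12 = 23·23628409855385 + 655973166889 = 544109399840744 → 621261089201879/544109399840744
APPEND 3: p_13 = 3·621261089201879 + 26978787073264 = 1890762054678901, q_13 = 3·544109399840744 + 23628409855385 = 1655956609377617 → 1890762054678901/1655956609377617
APPEND 6: p_14 = 6·1890762054678901 + 621261089201879 = 11965833417275285, q_14 = 6·1655956609377617 + 544109399840744 = 10479849056106446 → 11965833417275285/10479849056106446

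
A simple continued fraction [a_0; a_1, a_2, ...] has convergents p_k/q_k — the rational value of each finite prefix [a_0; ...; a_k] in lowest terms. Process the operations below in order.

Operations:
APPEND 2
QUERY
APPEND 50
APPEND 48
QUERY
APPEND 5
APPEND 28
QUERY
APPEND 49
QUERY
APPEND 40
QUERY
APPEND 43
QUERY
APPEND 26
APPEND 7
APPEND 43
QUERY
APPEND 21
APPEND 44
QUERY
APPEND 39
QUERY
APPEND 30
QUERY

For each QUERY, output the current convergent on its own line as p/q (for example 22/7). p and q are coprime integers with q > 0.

2/1
4850/2401
686678/339941
33671573/16669164
1347549598/667106501
57978304287/28702248707
458145672324461/226805719705067
424252003251521533/210026606702578047
16555459805390685175/8195805838695609128
497088046164972076783/246084201767570851887

APPEND 2: p_0 = 2·1 + 0 = 2, q_0 = 2·0 + 1 = 1 → 2/1
APPEND 50: p_1 = 50·2 + 1 = 101, q_1 = 50·1 + 0 = 50 → 101/50
APPEND 48: p_2 = 48·101 + 2 = 4850, q_2 = 48·50 + 1 = 2401 → 4850/2401
APPEND 5: p_3 = 5·4850 + 101 = 24351, q_3 = 5·2401 + 50 = 12055 → 24351/12055
APPEND 28: p_4 = 28·24351 + 4850 = 686678, q_4 = 28·12055 + 2401 = 339941 → 686678/339941
APPEND 49: p_5 = 49·686678 + 24351 = 33671573, q_5 = 49·339941 + 12055 = 16669164 → 33671573/16669164
APPEND 40: p_6 = 40·33671573 + 686678 = 1347549598, q_6 = 40·16669164 + 339941 = 667106501 → 1347549598/667106501
APPEND 43: p_7 = 43·1347549598 + 33671573 = 57978304287, q_7 = 43·667106501 + 16669164 = 28702248707 → 57978304287/28702248707
APPEND 26: p_8 = 26·57978304287 + 1347549598 = 1508783461060, q_8 = 26·28702248707 + 667106501 = 746925572883 → 1508783461060/746925572883
APPEND 7: p_9 = 7·1508783461060 + 57978304287 = 10619462531707, q_9 = 7·746925572883 + 28702248707 = 5257181258888 → 10619462531707/5257181258888
APPEND 43: p_10 = 43·10619462531707 + 1508783461060 = 458145672324461, q_10 = 43·5257181258888 + 746925572883 = 226805719705067 → 458145672324461/226805719705067
APPEND 21: p_11 = 21·458145672324461 + 10619462531707 = 9631678581345388, q_11 = 21·226805719705067 + 5257181258888 = 4768177295065295 → 9631678581345388/4768177295065295
APPEND 44: p_12 = 44·9631678581345388 + 458145672324461 = 424252003251521533, q_12 = 44·4768177295065295 + 226805719705067 = 210026606702578047 → 424252003251521533/210026606702578047
APPEND 39: p_13 = 39·424252003251521533 + 9631678581345388 = 16555459805390685175, q_13 = 39·210026606702578047 + 4768177295065295 = 8195805838695609128 → 16555459805390685175/8195805838695609128
APPEND 30: p_14 = 30·16555459805390685175 + 424252003251521533 = 497088046164972076783, q_14 = 30·8195805838695609128 + 210026606702578047 = 246084201767570851887 → 497088046164972076783/246084201767570851887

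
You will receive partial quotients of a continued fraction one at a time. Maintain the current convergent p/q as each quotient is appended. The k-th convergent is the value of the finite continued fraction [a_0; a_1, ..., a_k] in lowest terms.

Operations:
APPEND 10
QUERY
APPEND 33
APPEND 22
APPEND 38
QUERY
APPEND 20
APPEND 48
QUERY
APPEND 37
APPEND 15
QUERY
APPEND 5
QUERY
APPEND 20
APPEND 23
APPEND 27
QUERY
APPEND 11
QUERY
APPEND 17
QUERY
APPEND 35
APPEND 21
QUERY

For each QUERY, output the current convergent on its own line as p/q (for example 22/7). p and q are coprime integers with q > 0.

APPEND 10: p_0 = 10·1 + 0 = 10, q_0 = 10·0 + 1 = 1 → 10/1
APPEND 33: p_1 = 33·10 + 1 = 331, q_1 = 33·1 + 0 = 33 → 331/33
APPEND 22: p_2 = 22·331 + 10 = 7292, q_2 = 22·33 + 1 = 727 → 7292/727
APPEND 38: p_3 = 38·7292 + 331 = 277427, q_3 = 38·727 + 33 = 27659 → 277427/27659
APPEND 20: p_4 = 20·277427 + 7292 = 5555832, q_4 = 20·27659 + 727 = 553907 → 5555832/553907
APPEND 48: p_5 = 48·5555832 + 277427 = 266957363, q_5 = 48·553907 + 27659 = 26615195 → 266957363/26615195
APPEND 37: p_6 = 37·266957363 + 5555832 = 9882978263, q_6 = 37·26615195 + 553907 = 985316122 → 9882978263/985316122
APPEND 15: p_7 = 15·9882978263 + 266957363 = 148511631308, q_7 = 15·985316122 + 26615195 = 14806357025 → 148511631308/14806357025
APPEND 5: p_8 = 5·148511631308 + 9882978263 = 752441134803, q_8 = 5·14806357025 + 985316122 = 75017101247 → 752441134803/75017101247
APPEND 20: p_9 = 20·752441134803 + 148511631308 = 15197334327368, q_9 = 20·75017101247 + 14806357025 = 1515148381965 → 15197334327368/1515148381965
APPEND 23: p_10 = 23·15197334327368 + 752441134803 = 350291130664267, q_10 = 23·1515148381965 + 75017101247 = 34923429886442 → 350291130664267/34923429886442
APPEND 27: p_11 = 27·350291130664267 + 15197334327368 = 9473057862262577, q_11 = 27·34923429886442 + 1515148381965 = 944447755315899 → 9473057862262577/944447755315899
APPEND 11: p_12 = 11·9473057862262577 + 350291130664267 = 104553927615552614, q_12 = 11·944447755315899 + 34923429886442 = 10423848738361331 → 104553927615552614/10423848738361331
APPEND 17: p_13 = 17·104553927615552614 + 9473057862262577 = 1786889827326657015, q_13 = 17·10423848738361331 + 944447755315899 = 178149876307458526 → 1786889827326657015/178149876307458526
APPEND 35: p_14 = 35·1786889827326657015 + 104553927615552614 = 62645697884048548139, q_14 = 35·178149876307458526 + 10423848738361331 = 6245669519499409741 → 62645697884048548139/6245669519499409741
APPEND 21: p_15 = 21·62645697884048548139 + 1786889827326657015 = 1317346545392346167934, q_15 = 21·6245669519499409741 + 178149876307458526 = 131337209785795063087 → 1317346545392346167934/131337209785795063087

10/1
277427/27659
266957363/26615195
148511631308/14806357025
752441134803/75017101247
9473057862262577/944447755315899
104553927615552614/10423848738361331
1786889827326657015/178149876307458526
1317346545392346167934/131337209785795063087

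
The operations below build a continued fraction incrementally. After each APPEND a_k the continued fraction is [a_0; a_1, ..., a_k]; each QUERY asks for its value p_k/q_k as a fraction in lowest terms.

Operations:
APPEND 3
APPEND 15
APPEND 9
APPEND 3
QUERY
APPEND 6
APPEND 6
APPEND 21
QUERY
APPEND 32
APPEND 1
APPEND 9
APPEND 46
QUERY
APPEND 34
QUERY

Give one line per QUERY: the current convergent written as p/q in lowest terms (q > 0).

1297/423
1068510/348481
16229367521/5293002614
552150540414/180076903795

APPEND 3: p_0 = 3·1 + 0 = 3, q_0 = 3·0 + 1 = 1 → 3/1
APPEND 15: p_1 = 15·3 + 1 = 46, q_1 = 15·1 + 0 = 15 → 46/15
APPEND 9: p_2 = 9·46 + 3 = 417, q_2 = 9·15 + 1 = 136 → 417/136
APPEND 3: p_3 = 3·417 + 46 = 1297, q_3 = 3·136 + 15 = 423 → 1297/423
APPEND 6: p_4 = 6·1297 + 417 = 8199, q_4 = 6·423 + 136 = 2674 → 8199/2674
APPEND 6: p_5 = 6·8199 + 1297 = 50491, q_5 = 6·2674 + 423 = 16467 → 50491/16467
APPEND 21: p_6 = 21·50491 + 8199 = 1068510, q_6 = 21·16467 + 2674 = 348481 → 1068510/348481
APPEND 32: p_7 = 32·1068510 + 50491 = 34242811, q_7 = 32·348481 + 16467 = 11167859 → 34242811/11167859
APPEND 1: p_8 = 1·34242811 + 1068510 = 35311321, q_8 = 1·11167859 + 348481 = 11516340 → 35311321/11516340
APPEND 9: p_9 = 9·35311321 + 34242811 = 352044700, q_9 = 9·11516340 + 11167859 = 114814919 → 352044700/114814919
APPEND 46: p_10 = 46·352044700 + 35311321 = 16229367521, q_10 = 46·114814919 + 11516340 = 5293002614 → 16229367521/5293002614
APPEND 34: p_11 = 34·16229367521 + 352044700 = 552150540414, q_11 = 34·5293002614 + 114814919 = 180076903795 → 552150540414/180076903795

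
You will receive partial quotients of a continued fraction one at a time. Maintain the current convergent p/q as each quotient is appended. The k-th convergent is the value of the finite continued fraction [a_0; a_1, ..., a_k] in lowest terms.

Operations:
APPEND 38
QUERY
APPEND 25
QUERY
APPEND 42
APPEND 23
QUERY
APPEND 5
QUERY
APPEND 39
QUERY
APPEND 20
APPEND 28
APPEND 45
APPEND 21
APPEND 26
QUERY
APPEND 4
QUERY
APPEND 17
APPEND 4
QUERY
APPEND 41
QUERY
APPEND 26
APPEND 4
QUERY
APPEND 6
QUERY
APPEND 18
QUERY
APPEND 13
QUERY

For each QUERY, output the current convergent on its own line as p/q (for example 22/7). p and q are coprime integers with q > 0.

38/1
951/25
920491/24198
4642435/122041
181975456/4783797
2520752485181021/66265904432472
10179784903076955/267607651880179
712488168253033979/18729991597462239
29387591994211882395/772545251482347314
3088547112065259787391/81192171372036316926
19296072552409320700595/507257934762356393959
350417853055433032398101/9211834997094451408188
4574728162273038741875908/120261112896990224700403

APPEND 38: p_0 = 38·1 + 0 = 38, q_0 = 38·0 + 1 = 1 → 38/1
APPEND 25: p_1 = 25·38 + 1 = 951, q_1 = 25·1 + 0 = 25 → 951/25
APPEND 42: p_2 = 42·951 + 38 = 39980, q_2 = 42·25 + 1 = 1051 → 39980/1051
APPEND 23: p_3 = 23·39980 + 951 = 920491, q_3 = 23·1051 + 25 = 24198 → 920491/24198
APPEND 5: p_4 = 5·920491 + 39980 = 4642435, q_4 = 5·24198 + 1051 = 122041 → 4642435/122041
APPEND 39: p_5 = 39·4642435 + 920491 = 181975456, q_5 = 39·122041 + 24198 = 4783797 → 181975456/4783797
APPEND 20: p_6 = 20·181975456 + 4642435 = 3644151555, q_6 = 20·4783797 + 122041 = 95797981 → 3644151555/95797981
APPEND 28: p_7 = 28·3644151555 + 181975456 = 102218218996, q_7 = 28·95797981 + 4783797 = 2687127265 → 102218218996/2687127265
APPEND 45: p_8 = 45·102218218996 + 3644151555 = 4603464006375, q_8 = 45·2687127265 + 95797981 = 121016524906 → 4603464006375/121016524906
APPEND 21: p_9 = 21·4603464006375 + 102218218996 = 96774962352871, q_9 = 21·121016524906 + 2687127265 = 2544034150291 → 96774962352871/2544034150291
APPEND 26: p_10 = 26·96774962352871 + 4603464006375 = 2520752485181021, q_10 = 26·2544034150291 + 121016524906 = 66265904432472 → 2520752485181021/66265904432472
APPEND 4: p_11 = 4·2520752485181021 + 96774962352871 = 10179784903076955, q_11 = 4·66265904432472 + 2544034150291 = 267607651880179 → 10179784903076955/267607651880179
APPEND 17: p_12 = 17·10179784903076955 + 2520752485181021 = 175577095837489256, q_12 = 17·267607651880179 + 66265904432472 = 4615595986395515 → 175577095837489256/4615595986395515
APPEND 4: p_13 = 4·175577095837489256 + 10179784903076955 = 712488168253033979, q_13 = 4·4615595986395515 + 267607651880179 = 18729991597462239 → 712488168253033979/18729991597462239
APPEND 41: p_14 = 41·712488168253033979 + 175577095837489256 = 29387591994211882395, q_14 = 41·18729991597462239 + 4615595986395515 = 772545251482347314 → 29387591994211882395/772545251482347314
APPEND 26: p_15 = 26·29387591994211882395 + 712488168253033979 = 764789880017761976249, q_15 = 26·772545251482347314 + 18729991597462239 = 20104906530138492403 → 764789880017761976249/20104906530138492403
APPEND 4: p_16 = 4·764789880017761976249 + 29387591994211882395 = 3088547112065259787391, q_16 = 4·20104906530138492403 + 772545251482347314 = 81192171372036316926 → 3088547112065259787391/81192171372036316926
APPEND 6: p_17 = 6·3088547112065259787391 + 764789880017761976249 = 19296072552409320700595, q_17 = 6·81192171372036316926 + 20104906530138492403 = 507257934762356393959 → 19296072552409320700595/507257934762356393959
APPEND 18: p_18 = 18·19296072552409320700595 + 3088547112065259787391 = 350417853055433032398101, q_18 = 18·507257934762356393959 + 81192171372036316926 = 9211834997094451408188 → 350417853055433032398101/9211834997094451408188
APPEND 13: p_19 = 13·350417853055433032398101 + 19296072552409320700595 = 4574728162273038741875908, q_19 = 13·9211834997094451408188 + 507257934762356393959 = 120261112896990224700403 → 4574728162273038741875908/120261112896990224700403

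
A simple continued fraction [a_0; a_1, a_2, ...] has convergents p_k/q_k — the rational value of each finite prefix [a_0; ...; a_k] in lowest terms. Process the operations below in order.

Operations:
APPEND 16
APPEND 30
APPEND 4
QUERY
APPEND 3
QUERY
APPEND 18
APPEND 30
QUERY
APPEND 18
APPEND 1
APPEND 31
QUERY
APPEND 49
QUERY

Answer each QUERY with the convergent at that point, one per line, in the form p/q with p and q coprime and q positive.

APPEND 16: p_0 = 16·1 + 0 = 16, q_0 = 16·0 + 1 = 1 → 16/1
APPEND 30: p_1 = 30·16 + 1 = 481, q_1 = 30·1 + 0 = 30 → 481/30
APPEND 4: p_2 = 4·481 + 16 = 1940, q_2 = 4·30 + 1 = 121 → 1940/121
APPEND 3: p_3 = 3·1940 + 481 = 6301, q_3 = 3·121 + 30 = 393 → 6301/393
APPEND 18: p_4 = 18·6301 + 1940 = 115358, q_4 = 18·393 + 121 = 7195 → 115358/7195
APPEND 30: p_5 = 30·115358 + 6301 = 3467041, q_5 = 30·7195 + 393 = 216243 → 3467041/216243
APPEND 18: p_6 = 18·3467041 + 115358 = 62522096, q_6 = 18·216243 + 7195 = 3899569 → 62522096/3899569
APPEND 1: p_7 = 1·62522096 + 3467041 = 65989137, q_7 = 1·3899569 + 216243 = 4115812 → 65989137/4115812
APPEND 31: p_8 = 31·65989137 + 62522096 = 2108185343, q_8 = 31·4115812 + 3899569 = 131489741 → 2108185343/131489741
APPEND 49: p_9 = 49·2108185343 + 65989137 = 103367070944, q_9 = 49·131489741 + 4115812 = 6447113121 → 103367070944/6447113121

1940/121
6301/393
3467041/216243
2108185343/131489741
103367070944/6447113121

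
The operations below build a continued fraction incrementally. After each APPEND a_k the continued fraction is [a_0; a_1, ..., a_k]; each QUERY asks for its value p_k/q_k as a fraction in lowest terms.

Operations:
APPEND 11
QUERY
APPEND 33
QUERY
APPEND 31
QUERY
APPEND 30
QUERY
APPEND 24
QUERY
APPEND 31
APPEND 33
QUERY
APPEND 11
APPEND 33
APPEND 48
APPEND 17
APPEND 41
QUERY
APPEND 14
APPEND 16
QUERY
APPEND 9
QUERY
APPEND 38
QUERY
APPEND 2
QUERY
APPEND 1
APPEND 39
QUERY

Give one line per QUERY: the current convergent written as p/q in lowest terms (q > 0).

APPEND 11: p_0 = 11·1 + 0 = 11, q_0 = 11·0 + 1 = 1 → 11/1
APPEND 33: p_1 = 33·11 + 1 = 364, q_1 = 33·1 + 0 = 33 → 364/33
APPEND 31: p_2 = 31·364 + 11 = 11295, q_2 = 31·33 + 1 = 1024 → 11295/1024
APPEND 30: p_3 = 30·11295 + 364 = 339214, q_3 = 30·1024 + 33 = 30753 → 339214/30753
APPEND 24: p_4 = 24·339214 + 11295 = 8152431, q_4 = 24·30753 + 1024 = 739096 → 8152431/739096
APPEND 31: p_5 = 31·8152431 + 339214 = 253064575, q_5 = 31·739096 + 30753 = 22942729 → 253064575/22942729
APPEND 33: p_6 = 33·253064575 + 8152431 = 8359283406, q_6 = 33·22942729 + 739096 = 757849153 → 8359283406/757849153
APPEND 11: p_7 = 11·8359283406 + 253064575 = 92205182041, q_7 = 11·757849153 + 22942729 = 8359283412 → 92205182041/8359283412
APPEND 33: p_8 = 33·92205182041 + 8359283406 = 3051130290759, q_8 = 33·8359283412 + 757849153 = 276614201749 → 3051130290759/276614201749
APPEND 48: p_9 = 48·3051130290759 + 92205182041 = 146546459138473, q_9 = 48·276614201749 + 8359283412 = 13285840967364 → 146546459138473/13285840967364
APPEND 17: p_10 = 17·146546459138473 + 3051130290759 = 2494340935644800, q_10 = 17·13285840967364 + 276614201749 = 226135910646937 → 2494340935644800/226135910646937
APPEND 41: p_11 = 41·2494340935644800 + 146546459138473 = 102414524820575273, q_11 = 41·226135910646937 + 13285840967364 = 9284858177491781 → 102414524820575273/9284858177491781
APPEND 14: p_12 = 14·102414524820575273 + 2494340935644800 = 1436297688423698622, q_12 = 14·9284858177491781 + 226135910646937 = 130214150395531871 → 1436297688423698622/130214150395531871
APPEND 16: p_13 = 16·1436297688423698622 + 102414524820575273 = 23083177539599753225, q_13 = 16·130214150395531871 + 9284858177491781 = 2092711264506001717 → 23083177539599753225/2092711264506001717
APPEND 9: p_14 = 9·23083177539599753225 + 1436297688423698622 = 209184895544821477647, q_14 = 9·2092711264506001717 + 130214150395531871 = 18964615530949547324 → 209184895544821477647/18964615530949547324
APPEND 38: p_15 = 38·209184895544821477647 + 23083177539599753225 = 7972109208242815903811, q_15 = 38·18964615530949547324 + 2092711264506001717 = 722748101440588800029 → 7972109208242815903811/722748101440588800029
APPEND 2: p_16 = 2·7972109208242815903811 + 209184895544821477647 = 16153403312030453285269, q_16 = 2·722748101440588800029 + 18964615530949547324 = 1464460818412127147382 → 16153403312030453285269/1464460818412127147382
APPEND 1: p_17 = 1·16153403312030453285269 + 7972109208242815903811 = 24125512520273269189080, q_17 = 1·1464460818412127147382 + 722748101440588800029 = 2187208919852715947411 → 24125512520273269189080/2187208919852715947411
APPEND 39: p_18 = 39·24125512520273269189080 + 16153403312030453285269 = 957048391602687951659389, q_18 = 39·2187208919852715947411 + 1464460818412127147382 = 86765608692668049096411 → 957048391602687951659389/86765608692668049096411

11/1
364/33
11295/1024
339214/30753
8152431/739096
8359283406/757849153
102414524820575273/9284858177491781
23083177539599753225/2092711264506001717
209184895544821477647/18964615530949547324
7972109208242815903811/722748101440588800029
16153403312030453285269/1464460818412127147382
957048391602687951659389/86765608692668049096411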